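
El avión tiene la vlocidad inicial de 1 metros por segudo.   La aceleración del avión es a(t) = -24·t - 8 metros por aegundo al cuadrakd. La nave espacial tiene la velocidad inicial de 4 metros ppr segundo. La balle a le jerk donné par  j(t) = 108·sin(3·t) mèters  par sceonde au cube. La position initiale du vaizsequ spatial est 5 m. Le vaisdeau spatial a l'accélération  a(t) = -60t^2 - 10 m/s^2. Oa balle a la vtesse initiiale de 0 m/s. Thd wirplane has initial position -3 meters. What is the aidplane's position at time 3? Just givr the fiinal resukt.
The answer is -144.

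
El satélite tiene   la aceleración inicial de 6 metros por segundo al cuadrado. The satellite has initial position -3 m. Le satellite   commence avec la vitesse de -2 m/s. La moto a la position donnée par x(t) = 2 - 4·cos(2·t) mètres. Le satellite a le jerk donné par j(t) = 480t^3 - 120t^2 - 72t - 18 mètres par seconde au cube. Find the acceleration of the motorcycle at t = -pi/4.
Starting from position x(t) = 2 - 4·cos(2·t), we take 2 derivatives. Differentiating position, we get velocity: v(t) = 8·sin(2·t). The derivative of velocity gives acceleration: a(t) = 16·cos(2·t). We have acceleration a(t) = 16·cos(2·t). Substituting t = -pi/4: a(-pi/4) = 0.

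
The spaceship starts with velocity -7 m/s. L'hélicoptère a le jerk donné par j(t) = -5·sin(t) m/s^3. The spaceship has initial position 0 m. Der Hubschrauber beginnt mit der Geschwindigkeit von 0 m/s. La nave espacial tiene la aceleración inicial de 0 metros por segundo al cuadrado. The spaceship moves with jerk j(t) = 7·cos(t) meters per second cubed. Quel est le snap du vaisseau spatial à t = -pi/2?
En partant du jerk j(t) = 7·cos(t), nous prenons 1 dérivée. En prenant d/dt de j(t), nous trouvons s(t) = -7·sin(t). Nous avons le snap s(t) = -7·sin(t). En substituant t = -pi/2: s(-pi/2) = 7.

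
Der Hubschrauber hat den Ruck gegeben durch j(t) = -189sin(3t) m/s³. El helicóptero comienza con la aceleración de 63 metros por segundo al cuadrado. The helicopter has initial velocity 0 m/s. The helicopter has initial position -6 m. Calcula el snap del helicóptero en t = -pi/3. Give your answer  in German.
Um dies zu lösen, müssen wir 1 Ableitung unserer Gleichung für den Ruck j(t) = -189·sin(3·t) nehmen. Die Ableitung von dem Ruck ergibt den Snap: s(t) = -567·cos(3·t). Wir haben den Snap s(t) = -567·cos(3·t). Durch Einsetzen von t = -pi/3: s(-pi/3) = 567.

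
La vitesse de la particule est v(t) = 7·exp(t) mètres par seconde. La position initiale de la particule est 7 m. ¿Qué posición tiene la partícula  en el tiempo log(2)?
Partiendo de la velocidad v(t) = 7·exp(t), tomamos 1 antiderivada. La integral de la velocidad, con x(0) = 7, da la posición: x(t) = 7·exp(t). Tenemos la posición x(t) = 7·exp(t). Sustituyendo t = log(2): x(log(2)) = 14.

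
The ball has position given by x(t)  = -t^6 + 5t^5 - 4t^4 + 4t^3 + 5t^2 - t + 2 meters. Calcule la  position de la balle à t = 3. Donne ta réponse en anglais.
Using x(t) = -t^6 + 5·t^5 - 4·t^4 + 4·t^3 + 5·t^2 - t + 2 and substituting t = 3, we find x = 314.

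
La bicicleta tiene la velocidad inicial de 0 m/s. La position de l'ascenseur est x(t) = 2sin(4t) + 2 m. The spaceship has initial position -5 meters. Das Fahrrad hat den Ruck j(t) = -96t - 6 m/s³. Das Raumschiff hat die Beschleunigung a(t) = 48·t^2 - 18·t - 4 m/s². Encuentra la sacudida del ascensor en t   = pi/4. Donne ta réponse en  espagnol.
Para resolver esto, necesitamos tomar 3 derivadas de nuestra ecuación de la posición x(t) = 2·sin(4·t) + 2. Derivando la posición, obtenemos la velocidad: v(t) = 8·cos(4·t). Tomando d/dt de v(t), encontramos a(t) = -32·sin(4·t). Derivando la aceleración, obtenemos la sacudida: j(t) = -128·cos(4·t). De la ecuación de la sacudida j(t) = -128·cos(4·t), sustituimos t = pi/4 para obtener j = 128.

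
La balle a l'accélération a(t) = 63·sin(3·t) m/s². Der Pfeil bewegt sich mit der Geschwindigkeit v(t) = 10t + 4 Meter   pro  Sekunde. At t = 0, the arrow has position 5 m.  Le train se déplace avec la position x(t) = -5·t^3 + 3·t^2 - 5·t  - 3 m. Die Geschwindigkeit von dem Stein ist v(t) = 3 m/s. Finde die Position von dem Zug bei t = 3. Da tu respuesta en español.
De la ecuación de la posición x(t) = -5·t^3 + 3·t^2 - 5·t - 3, sustituimos t = 3 para obtener x = -126.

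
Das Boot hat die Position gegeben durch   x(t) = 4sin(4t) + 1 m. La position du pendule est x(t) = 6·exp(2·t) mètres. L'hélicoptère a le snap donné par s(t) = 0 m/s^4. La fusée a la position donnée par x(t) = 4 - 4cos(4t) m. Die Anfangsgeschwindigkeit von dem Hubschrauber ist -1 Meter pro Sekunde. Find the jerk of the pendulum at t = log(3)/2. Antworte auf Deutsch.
Wir müssen unsere Gleichung für die Position x(t) = 6·exp(2·t) 3-mal ableiten. Die Ableitung von der Position ergibt die Geschwindigkeit: v(t) = 12·exp(2·t). Die Ableitung von der Geschwindigkeit ergibt die Beschleunigung: a(t) = 24·exp(2·t). Die Ableitung von der Beschleunigung ergibt den Ruck: j(t) = 48·exp(2·t). Aus der Gleichung für den Ruck j(t) = 48·exp(2·t), setzen wir t = log(3)/2 ein und erhalten j = 144.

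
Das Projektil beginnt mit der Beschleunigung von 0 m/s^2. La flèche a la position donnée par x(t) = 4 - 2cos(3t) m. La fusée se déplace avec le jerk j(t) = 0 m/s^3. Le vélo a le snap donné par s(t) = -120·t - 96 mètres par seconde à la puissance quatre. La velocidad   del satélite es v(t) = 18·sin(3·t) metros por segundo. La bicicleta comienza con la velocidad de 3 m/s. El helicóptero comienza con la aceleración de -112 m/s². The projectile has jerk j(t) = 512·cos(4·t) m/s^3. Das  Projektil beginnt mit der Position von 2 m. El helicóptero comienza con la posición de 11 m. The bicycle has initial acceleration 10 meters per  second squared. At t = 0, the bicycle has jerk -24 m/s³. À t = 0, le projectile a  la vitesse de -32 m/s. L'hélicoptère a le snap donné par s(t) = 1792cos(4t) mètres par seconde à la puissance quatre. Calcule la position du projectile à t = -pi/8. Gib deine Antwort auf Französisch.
En partant du jerk j(t) = 512·cos(4·t), nous prenons 3 primitives. En prenant ∫j(t)dt et en appliquant a(0) = 0, nous trouvons a(t) = 128·sin(4·t). En prenant ∫a(t)dt et en appliquant v(0) = -32, nous trouvons v(t) = -32·cos(4·t). En intégrant la vitesse et en utilisant la condition initiale x(0) = 2, nous obtenons x(t) = 2 - 8·sin(4·t). Nous avons la position x(t) = 2 - 8·sin(4·t). En substituant t = -pi/8: x(-pi/8) = 10.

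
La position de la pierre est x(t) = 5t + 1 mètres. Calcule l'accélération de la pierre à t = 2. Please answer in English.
To solve this, we need to take 2 derivatives of our position equation x(t) = 5·t + 1. Taking d/dt of x(t), we find v(t) = 5. The derivative of velocity gives acceleration: a(t) = 0. Using a(t) = 0 and substituting t = 2, we find a = 0.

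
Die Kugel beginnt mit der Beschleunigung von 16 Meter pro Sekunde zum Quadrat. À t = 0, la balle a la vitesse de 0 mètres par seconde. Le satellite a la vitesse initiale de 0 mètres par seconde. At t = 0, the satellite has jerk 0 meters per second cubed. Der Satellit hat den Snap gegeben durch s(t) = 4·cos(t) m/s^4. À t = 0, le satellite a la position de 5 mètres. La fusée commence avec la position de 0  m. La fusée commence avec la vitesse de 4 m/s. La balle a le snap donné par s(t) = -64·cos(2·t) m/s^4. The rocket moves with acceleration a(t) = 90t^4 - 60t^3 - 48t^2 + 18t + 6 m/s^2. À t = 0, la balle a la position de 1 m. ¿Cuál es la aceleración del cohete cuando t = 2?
Tenemos la aceleración a(t) = 90·t^4 - 60·t^3 - 48·t^2 + 18·t + 6. Sustituyendo t = 2: a(2) = 810.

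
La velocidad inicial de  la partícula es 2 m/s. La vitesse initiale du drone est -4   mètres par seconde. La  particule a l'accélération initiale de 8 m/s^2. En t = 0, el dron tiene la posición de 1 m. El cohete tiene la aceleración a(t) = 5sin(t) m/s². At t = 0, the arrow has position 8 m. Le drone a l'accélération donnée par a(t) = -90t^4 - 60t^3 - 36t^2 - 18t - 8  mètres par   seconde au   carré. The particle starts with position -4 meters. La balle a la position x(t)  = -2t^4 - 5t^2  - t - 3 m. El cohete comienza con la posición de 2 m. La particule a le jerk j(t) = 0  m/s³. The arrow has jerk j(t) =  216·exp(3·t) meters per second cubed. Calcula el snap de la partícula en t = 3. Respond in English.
Starting from jerk j(t) = 0, we take 1 derivative. The derivative of jerk gives snap: s(t) = 0. From the given snap equation s(t) = 0, we substitute t = 3 to get s = 0.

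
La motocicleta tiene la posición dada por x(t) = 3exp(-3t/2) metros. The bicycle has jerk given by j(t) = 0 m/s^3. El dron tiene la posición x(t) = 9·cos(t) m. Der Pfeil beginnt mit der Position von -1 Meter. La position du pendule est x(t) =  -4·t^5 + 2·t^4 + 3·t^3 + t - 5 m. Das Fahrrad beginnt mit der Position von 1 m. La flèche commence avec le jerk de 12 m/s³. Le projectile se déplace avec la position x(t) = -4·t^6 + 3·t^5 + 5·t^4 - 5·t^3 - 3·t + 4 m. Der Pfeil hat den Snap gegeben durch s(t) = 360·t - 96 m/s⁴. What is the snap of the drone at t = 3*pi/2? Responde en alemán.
Um dies zu lösen, müssen wir 4 Ableitungen unserer Gleichung für die Position x(t) = 9·cos(t) nehmen. Durch Ableiten von der Position erhalten wir die Geschwindigkeit: v(t) = -9·sin(t). Die Ableitung von der Geschwindigkeit ergibt die Beschleunigung: a(t) = -9·cos(t). Mit d/dt von a(t) finden wir j(t) = 9·sin(t). Mit d/dt von j(t) finden wir s(t) = 9·cos(t). Wir haben den Snap s(t) = 9·cos(t). Durch Einsetzen von t = 3*pi/2: s(3*pi/2) = 0.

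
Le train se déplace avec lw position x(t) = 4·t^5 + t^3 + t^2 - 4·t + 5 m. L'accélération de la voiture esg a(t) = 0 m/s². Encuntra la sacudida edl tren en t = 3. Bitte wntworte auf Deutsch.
Um dies zu lösen, müssen wir 3 Ableitungen unserer Gleichung für die Position x(t) = 4·t^5 + t^3 + t^2 - 4·t + 5 nehmen. Durch Ableiten von der Position erhalten wir die Geschwindigkeit: v(t) = 20·t^4 + 3·t^2 + 2·t - 4. Durch Ableiten von der Geschwindigkeit erhalten wir die Beschleunigung: a(t) = 80·t^3 + 6·t + 2. Mit d/dt von a(t) finden wir j(t) = 240·t^2 + 6. Aus der Gleichung für den Ruck j(t) = 240·t^2 + 6, setzen wir t = 3 ein und erhalten j = 2166.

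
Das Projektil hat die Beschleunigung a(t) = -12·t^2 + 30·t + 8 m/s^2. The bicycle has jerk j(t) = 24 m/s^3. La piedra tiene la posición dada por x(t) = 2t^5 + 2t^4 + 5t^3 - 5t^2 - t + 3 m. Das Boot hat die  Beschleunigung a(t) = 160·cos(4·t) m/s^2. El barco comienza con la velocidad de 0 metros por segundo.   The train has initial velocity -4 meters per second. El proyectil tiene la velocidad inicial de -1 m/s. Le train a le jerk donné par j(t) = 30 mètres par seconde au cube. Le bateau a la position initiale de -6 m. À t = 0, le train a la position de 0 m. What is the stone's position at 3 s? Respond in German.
Mit x(t) = 2·t^5 + 2·t^4 + 5·t^3 - 5·t^2 - t + 3 und Einsetzen von t = 3, finden wir x = 738.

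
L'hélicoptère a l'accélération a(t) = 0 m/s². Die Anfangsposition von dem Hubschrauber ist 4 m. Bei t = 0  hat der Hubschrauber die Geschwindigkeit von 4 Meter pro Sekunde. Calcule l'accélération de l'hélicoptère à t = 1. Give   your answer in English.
We have acceleration a(t) = 0. Substituting t = 1: a(1) = 0.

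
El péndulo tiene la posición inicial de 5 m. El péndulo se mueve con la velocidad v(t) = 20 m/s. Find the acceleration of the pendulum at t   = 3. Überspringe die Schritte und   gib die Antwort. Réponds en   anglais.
The answer is 0.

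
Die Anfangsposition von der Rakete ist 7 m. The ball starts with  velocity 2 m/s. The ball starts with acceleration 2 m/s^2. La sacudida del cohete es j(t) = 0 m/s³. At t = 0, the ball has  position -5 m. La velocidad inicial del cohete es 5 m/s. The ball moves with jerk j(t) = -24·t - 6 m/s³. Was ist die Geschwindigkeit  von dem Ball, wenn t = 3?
Wir müssen unsere Gleichung für den Ruck j(t) = -24·t - 6 2-mal integrieren. Das Integral von dem Ruck, mit a(0) = 2, ergibt die Beschleunigung: a(t) = -12·t^2 - 6·t + 2. Die Stammfunktion von der Beschleunigung ist die Geschwindigkeit. Mit v(0) = 2 erhalten wir v(t) = -4·t^3 - 3·t^2 + 2·t + 2. Aus der Gleichung für die Geschwindigkeit v(t) = -4·t^3 - 3·t^2 + 2·t + 2, setzen wir t = 3 ein und erhalten v = -127.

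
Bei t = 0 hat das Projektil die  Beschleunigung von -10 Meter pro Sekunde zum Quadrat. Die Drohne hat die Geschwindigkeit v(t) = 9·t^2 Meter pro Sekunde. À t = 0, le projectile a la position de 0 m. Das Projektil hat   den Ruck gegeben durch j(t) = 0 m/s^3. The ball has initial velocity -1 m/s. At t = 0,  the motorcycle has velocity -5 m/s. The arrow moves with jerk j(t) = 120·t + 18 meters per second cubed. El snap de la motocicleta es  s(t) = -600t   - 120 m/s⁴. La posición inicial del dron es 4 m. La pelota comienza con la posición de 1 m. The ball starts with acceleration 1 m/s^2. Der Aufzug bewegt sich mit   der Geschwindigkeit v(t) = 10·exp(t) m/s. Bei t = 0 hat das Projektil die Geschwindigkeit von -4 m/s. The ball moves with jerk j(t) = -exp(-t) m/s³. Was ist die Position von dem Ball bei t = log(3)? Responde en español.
Partiendo de la sacudida j(t) = -exp(-t), tomamos 3 integrales. La integral de la sacudida, con a(0) = 1, da la aceleración: a(t) = exp(-t). La integral de la aceleración, con v(0) = -1, da la velocidad: v(t) = -exp(-t). Integrando la velocidad y usando la condición inicial x(0) = 1, obtenemos x(t) = exp(-t). De la ecuación de la posición x(t) = exp(-t), sustituimos t = log(3) para obtener x = 1/3.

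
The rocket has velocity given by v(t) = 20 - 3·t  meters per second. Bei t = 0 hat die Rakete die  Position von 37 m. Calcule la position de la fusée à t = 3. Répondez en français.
Nous devons trouver la primitive de notre équation de la vitesse v(t) = 20 - 3·t 1 fois. L'intégrale de la vitesse est la position. En utilisant x(0) = 37, nous obtenons x(t) = -3·t^2/2 + 20·t + 37. De l'équation de la position x(t) = -3·t^2/2 + 20·t + 37, nous substituons t = 3 pour obtenir x = 167/2.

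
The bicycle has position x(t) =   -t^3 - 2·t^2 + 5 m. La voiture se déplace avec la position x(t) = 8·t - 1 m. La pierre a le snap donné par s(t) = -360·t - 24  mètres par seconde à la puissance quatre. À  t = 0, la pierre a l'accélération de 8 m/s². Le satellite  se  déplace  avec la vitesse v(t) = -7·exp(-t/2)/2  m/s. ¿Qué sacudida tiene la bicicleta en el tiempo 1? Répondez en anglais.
To solve this, we need to take 3 derivatives of our position equation x(t) = -t^3 - 2·t^2 + 5. Differentiating position, we get velocity: v(t) = -3·t^2 - 4·t. Taking d/dt of v(t), we find a(t) = -6·t - 4. The derivative of acceleration gives jerk: j(t) = -6. Using j(t) = -6 and substituting t = 1, we find j = -6.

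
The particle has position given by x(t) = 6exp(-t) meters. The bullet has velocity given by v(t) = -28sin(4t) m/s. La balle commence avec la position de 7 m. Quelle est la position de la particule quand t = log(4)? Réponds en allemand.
Aus der Gleichung für die Position x(t) = 6·exp(-t), setzen wir t = log(4) ein und erhalten x = 3/2.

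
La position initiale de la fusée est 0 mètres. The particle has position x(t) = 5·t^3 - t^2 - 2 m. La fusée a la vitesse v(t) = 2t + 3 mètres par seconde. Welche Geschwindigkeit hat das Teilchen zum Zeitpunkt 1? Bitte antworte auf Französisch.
Nous devons dériver notre équation de la position x(t) = 5·t^3 - t^2 - 2 1 fois. En dérivant la position, nous obtenons la vitesse: v(t) = 15·t^2 - 2·t. Nous avons la vitesse v(t) = 15·t^2 - 2·t. En substituant t = 1: v(1) = 13.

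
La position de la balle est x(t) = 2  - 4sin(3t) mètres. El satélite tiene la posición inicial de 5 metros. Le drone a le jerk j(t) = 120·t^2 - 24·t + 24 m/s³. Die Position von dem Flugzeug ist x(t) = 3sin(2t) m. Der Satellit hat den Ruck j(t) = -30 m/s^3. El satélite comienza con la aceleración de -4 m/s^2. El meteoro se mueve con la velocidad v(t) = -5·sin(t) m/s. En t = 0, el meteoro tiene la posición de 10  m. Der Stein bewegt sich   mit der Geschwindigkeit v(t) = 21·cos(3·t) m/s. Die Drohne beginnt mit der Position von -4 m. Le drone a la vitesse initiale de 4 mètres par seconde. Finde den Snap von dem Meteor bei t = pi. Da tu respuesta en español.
Debemos derivar nuestra ecuación de la velocidad v(t) = -5·sin(t) 3 veces. La derivada de la velocidad da la aceleración: a(t) = -5·cos(t). Derivando la aceleración, obtenemos la sacudida: j(t) = 5·sin(t). Tomando d/dt de j(t), encontramos s(t) = 5·cos(t). Tenemos el snap s(t) = 5·cos(t). Sustituyendo t = pi: s(pi) = -5.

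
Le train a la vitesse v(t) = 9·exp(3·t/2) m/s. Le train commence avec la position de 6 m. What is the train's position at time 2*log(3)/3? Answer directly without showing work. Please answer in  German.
x(2*log(3)/3) = 18.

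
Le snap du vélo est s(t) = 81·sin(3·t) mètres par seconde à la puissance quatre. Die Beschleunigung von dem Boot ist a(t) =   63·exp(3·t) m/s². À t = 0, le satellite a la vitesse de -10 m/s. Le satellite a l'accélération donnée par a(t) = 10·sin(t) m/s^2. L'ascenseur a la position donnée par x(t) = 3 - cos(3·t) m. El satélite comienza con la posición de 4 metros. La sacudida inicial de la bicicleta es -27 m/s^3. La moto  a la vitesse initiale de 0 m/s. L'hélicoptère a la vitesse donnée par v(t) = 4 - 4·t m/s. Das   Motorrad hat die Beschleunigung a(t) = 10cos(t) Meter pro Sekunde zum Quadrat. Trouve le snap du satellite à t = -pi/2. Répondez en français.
En partant de l'accélération a(t) = 10·sin(t), nous prenons 2 dérivées. En dérivant l'accélération, nous obtenons le jerk: j(t) = 10·cos(t). En prenant d/dt de j(t), nous trouvons s(t) = -10·sin(t). Nous avons le snap s(t) = -10·sin(t). En substituant t = -pi/2: s(-pi/2) = 10.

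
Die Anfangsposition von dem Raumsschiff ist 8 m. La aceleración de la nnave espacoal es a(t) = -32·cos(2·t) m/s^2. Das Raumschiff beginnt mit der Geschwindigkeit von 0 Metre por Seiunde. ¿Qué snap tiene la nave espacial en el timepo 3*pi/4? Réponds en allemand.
Um dies zu lösen, müssen wir 2 Ableitungen unserer Gleichung für die Beschleunigung a(t) = -32·cos(2·t) nehmen. Mit d/dt von a(t) finden wir j(t) = 64·sin(2·t). Durch Ableiten von dem Ruck erhalten wir den Snap: s(t) = 128·cos(2·t). Aus der Gleichung für den Snap s(t) = 128·cos(2·t), setzen wir t = 3*pi/4 ein und erhalten s = 0.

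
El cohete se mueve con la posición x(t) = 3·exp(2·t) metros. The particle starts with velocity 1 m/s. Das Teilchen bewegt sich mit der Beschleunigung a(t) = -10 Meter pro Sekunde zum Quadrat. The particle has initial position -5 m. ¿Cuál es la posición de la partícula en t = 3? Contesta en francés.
Nous devons intégrer notre équation de l'accélération a(t) = -10 2 fois. L'intégrale de l'accélération est la vitesse. En utilisant v(0) = 1, nous obtenons v(t) = 1 - 10·t. L'intégrale de la vitesse, avec x(0) = -5, donne la position: x(t) = -5·t^2 + t - 5. De l'équation de la position x(t) = -5·t^2 + t - 5, nous substituons t = 3 pour obtenir x = -47.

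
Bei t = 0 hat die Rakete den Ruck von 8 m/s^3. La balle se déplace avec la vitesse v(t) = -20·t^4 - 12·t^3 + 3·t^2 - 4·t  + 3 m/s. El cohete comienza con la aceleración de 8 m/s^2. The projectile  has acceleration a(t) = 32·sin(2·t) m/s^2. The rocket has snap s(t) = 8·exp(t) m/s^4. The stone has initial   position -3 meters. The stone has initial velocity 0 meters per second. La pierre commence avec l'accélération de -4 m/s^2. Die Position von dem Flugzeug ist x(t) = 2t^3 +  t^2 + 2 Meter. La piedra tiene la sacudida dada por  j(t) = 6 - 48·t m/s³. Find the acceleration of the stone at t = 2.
We must find the antiderivative of our jerk equation j(t) = 6 - 48·t 1 time. The integral of jerk is acceleration. Using a(0) = -4, we get a(t) = -24·t^2 + 6·t - 4. We have acceleration a(t) = -24·t^2 + 6·t - 4. Substituting t = 2: a(2) = -88.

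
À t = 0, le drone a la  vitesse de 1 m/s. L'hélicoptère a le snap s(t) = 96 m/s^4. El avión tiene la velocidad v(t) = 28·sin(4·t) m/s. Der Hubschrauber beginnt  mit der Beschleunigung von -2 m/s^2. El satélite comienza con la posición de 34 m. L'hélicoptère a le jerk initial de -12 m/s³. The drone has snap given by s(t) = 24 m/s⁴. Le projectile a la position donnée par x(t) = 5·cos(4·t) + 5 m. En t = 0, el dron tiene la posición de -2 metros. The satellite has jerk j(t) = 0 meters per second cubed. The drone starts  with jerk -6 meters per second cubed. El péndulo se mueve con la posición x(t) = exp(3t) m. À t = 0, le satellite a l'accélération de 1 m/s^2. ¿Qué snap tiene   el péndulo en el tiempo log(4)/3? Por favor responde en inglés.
Starting from position x(t) = exp(3·t), we take 4 derivatives. The derivative of position gives velocity: v(t) = 3·exp(3·t). The derivative of velocity gives acceleration: a(t) = 9·exp(3·t). Taking d/dt of a(t), we find j(t) = 27·exp(3·t). Differentiating jerk, we get snap: s(t) = 81·exp(3·t). From the given snap equation s(t) = 81·exp(3·t), we substitute t = log(4)/3 to get s = 324.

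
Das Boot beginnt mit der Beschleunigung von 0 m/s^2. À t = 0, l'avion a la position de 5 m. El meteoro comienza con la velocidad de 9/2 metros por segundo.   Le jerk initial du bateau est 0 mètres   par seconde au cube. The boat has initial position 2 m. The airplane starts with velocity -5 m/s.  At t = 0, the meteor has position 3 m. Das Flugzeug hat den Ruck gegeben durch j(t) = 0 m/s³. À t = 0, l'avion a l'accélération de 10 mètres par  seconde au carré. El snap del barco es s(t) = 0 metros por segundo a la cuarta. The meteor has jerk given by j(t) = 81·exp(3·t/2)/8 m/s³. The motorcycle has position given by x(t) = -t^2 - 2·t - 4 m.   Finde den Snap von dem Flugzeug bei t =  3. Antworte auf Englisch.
We must differentiate our jerk equation j(t) = 0 1 time. Differentiating jerk, we get snap: s(t) = 0. Using s(t) = 0 and substituting t = 3, we find s = 0.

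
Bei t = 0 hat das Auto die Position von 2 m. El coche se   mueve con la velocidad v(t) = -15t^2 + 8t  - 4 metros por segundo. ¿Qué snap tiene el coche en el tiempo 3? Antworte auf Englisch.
To solve this, we need to take 3 derivatives of our velocity equation v(t) = -15·t^2 + 8·t - 4. Taking d/dt of v(t), we find a(t) = 8 - 30·t. The derivative of acceleration gives jerk: j(t) = -30. The derivative of jerk gives snap: s(t) = 0. Using s(t) = 0 and substituting t = 3, we find s = 0.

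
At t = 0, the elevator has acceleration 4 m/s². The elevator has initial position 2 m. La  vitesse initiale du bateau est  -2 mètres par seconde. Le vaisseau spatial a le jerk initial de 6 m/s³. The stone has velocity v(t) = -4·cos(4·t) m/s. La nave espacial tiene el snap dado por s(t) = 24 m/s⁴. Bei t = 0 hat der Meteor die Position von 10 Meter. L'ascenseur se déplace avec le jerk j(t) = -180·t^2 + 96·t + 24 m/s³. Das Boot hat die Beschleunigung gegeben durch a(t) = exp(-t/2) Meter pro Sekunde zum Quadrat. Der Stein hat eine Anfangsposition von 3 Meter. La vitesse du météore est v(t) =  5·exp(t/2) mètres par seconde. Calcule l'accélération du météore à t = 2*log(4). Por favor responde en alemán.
Um dies zu lösen, müssen wir 1 Ableitung unserer Gleichung für die Geschwindigkeit v(t) = 5·exp(t/2) nehmen. Durch Ableiten von der Geschwindigkeit erhalten wir die Beschleunigung: a(t) = 5·exp(t/2)/2. Mit a(t) = 5·exp(t/2)/2 und Einsetzen von t = 2*log(4), finden wir a = 10.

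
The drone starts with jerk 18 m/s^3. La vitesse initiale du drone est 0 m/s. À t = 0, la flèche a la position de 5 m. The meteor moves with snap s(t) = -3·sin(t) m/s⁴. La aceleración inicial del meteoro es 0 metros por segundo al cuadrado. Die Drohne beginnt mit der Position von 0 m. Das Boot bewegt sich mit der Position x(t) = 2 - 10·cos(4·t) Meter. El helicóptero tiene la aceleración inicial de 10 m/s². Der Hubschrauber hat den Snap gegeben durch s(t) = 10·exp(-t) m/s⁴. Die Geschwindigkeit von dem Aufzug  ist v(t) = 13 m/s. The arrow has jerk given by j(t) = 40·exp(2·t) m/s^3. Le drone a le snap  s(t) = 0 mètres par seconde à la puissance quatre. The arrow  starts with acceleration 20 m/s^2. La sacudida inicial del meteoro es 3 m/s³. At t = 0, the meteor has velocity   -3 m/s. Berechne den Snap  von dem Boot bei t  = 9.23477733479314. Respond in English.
To solve this, we need to take 4 derivatives of our position equation x(t) = 2 - 10·cos(4·t). Taking d/dt of x(t), we find v(t) = 40·sin(4·t). The derivative of velocity gives acceleration: a(t) = 160·cos(4·t). Taking d/dt of a(t), we find j(t) = -640·sin(4·t). Taking d/dt of j(t), we find s(t) = -2560·cos(4·t). Using s(t) = -2560·cos(4·t) and substituting t = 9.23477733479314, we find s = -1855.57577150672.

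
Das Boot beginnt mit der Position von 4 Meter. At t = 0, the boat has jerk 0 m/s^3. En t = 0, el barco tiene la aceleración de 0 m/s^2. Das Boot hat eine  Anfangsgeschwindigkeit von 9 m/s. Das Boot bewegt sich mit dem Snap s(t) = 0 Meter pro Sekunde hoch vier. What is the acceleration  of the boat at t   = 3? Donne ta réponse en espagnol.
Partiendo del snap s(t) = 0, tomamos 2 antiderivadas. Integrando el snap y usando la condición inicial j(0) = 0, obtenemos j(t) = 0. Tomando ∫j(t)dt y aplicando a(0) = 0, encontramos a(t) = 0. Usando a(t) = 0 y sustituyendo t = 3, encontramos a = 0.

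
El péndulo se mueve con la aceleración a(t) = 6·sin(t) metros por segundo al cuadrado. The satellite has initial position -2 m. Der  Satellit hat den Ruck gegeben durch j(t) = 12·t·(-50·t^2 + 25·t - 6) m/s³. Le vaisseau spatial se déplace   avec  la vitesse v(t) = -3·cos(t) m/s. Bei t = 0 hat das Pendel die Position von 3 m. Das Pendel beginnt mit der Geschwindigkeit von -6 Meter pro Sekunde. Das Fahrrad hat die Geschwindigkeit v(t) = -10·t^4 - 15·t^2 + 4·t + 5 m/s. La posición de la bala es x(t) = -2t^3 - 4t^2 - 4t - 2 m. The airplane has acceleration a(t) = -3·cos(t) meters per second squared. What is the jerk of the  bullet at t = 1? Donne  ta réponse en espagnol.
Para resolver esto, necesitamos tomar 3 derivadas de nuestra ecuación de la posición x(t) = -2·t^3 - 4·t^2 - 4·t - 2. La derivada de la posición da la velocidad: v(t) = -6·t^2 - 8·t - 4. Tomando d/dt de v(t), encontramos a(t) = -12·t - 8. Tomando d/dt de a(t), encontramos j(t) = -12. De la ecuación de la sacudida j(t) = -12, sustituimos t = 1 para obtener j = -12.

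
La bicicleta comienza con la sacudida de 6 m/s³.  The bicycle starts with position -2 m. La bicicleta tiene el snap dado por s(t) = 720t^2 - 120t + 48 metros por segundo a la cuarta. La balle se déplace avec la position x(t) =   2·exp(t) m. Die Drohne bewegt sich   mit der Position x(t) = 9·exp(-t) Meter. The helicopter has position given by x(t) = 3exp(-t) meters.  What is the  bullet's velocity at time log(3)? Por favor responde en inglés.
Starting from position x(t) = 2·exp(t), we take 1 derivative. The derivative of position gives velocity: v(t) = 2·exp(t). From the given velocity equation v(t) = 2·exp(t), we substitute t = log(3) to get v = 6.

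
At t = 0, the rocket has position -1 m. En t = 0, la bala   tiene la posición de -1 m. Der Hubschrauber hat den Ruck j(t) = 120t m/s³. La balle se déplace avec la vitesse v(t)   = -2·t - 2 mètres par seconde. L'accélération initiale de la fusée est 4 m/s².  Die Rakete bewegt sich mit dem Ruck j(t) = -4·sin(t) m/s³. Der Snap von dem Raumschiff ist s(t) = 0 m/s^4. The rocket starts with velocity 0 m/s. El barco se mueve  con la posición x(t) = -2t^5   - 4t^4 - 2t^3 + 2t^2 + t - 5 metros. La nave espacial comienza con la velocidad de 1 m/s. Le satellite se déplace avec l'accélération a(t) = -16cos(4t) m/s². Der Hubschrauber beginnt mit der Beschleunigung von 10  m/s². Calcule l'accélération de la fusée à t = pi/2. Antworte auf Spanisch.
Para resolver esto, necesitamos tomar 1 antiderivada de nuestra ecuación de la sacudida j(t) = -4·sin(t). La antiderivada de la sacudida, con a(0) = 4, da la aceleración: a(t) = 4·cos(t). Usando a(t) = 4·cos(t) y sustituyendo t = pi/2, encontramos a = 0.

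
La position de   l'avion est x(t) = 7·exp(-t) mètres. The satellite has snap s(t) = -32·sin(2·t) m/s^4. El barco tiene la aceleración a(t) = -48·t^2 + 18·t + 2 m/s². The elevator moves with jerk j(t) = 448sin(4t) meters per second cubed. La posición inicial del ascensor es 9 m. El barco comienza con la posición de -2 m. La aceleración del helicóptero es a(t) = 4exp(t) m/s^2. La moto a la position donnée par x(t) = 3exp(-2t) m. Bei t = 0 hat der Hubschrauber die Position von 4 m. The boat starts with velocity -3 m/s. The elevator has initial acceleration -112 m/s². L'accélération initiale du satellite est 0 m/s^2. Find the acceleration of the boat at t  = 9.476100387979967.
From the given acceleration equation a(t) = -48·t^2 + 18·t + 2, we substitute t = 9.476100387979967 to get a = -4137.66116404392.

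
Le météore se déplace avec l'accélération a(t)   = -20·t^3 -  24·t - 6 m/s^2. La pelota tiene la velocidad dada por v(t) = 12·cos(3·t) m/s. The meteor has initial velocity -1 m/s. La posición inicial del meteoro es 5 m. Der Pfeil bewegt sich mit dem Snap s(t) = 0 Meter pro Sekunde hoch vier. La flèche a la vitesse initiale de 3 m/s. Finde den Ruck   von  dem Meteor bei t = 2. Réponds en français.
Pour résoudre ceci, nous devons prendre 1 dérivée de notre équation de l'accélération a(t) = -20·t^3 - 24·t - 6. En prenant d/dt de a(t), nous trouvons j(t) = -60·t^2 - 24. En utilisant j(t) = -60·t^2 - 24 et en substituant t = 2, nous trouvons j = -264.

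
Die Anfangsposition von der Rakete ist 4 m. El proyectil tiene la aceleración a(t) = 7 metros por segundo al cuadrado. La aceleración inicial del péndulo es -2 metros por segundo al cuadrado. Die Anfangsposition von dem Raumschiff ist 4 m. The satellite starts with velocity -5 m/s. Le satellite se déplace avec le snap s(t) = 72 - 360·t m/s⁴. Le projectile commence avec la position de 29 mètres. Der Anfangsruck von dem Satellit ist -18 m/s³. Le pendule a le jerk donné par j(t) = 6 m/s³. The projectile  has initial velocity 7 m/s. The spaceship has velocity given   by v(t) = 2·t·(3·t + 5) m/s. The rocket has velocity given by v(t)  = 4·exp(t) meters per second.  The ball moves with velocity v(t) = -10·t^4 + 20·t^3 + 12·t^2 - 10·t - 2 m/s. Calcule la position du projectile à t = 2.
Pour résoudre ceci, nous devons prendre 2 primitives de notre équation de l'accélération a(t) = 7. L'intégrale de l'accélération est la vitesse. En utilisant v(0) = 7, nous obtenons v(t) = 7·t + 7. La primitive de la vitesse, avec x(0) = 29, donne la position: x(t) = 7·t^2/2 + 7·t + 29. En utilisant x(t) = 7·t^2/2 + 7·t + 29 et en substituant t = 2, nous trouvons x = 57.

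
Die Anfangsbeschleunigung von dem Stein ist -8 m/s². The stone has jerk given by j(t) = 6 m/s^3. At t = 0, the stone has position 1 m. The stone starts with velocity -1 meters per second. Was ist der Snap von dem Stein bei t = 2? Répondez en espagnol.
Para resolver esto, necesitamos tomar 1 derivada de nuestra ecuación de la sacudida j(t) = 6. Derivando la sacudida, obtenemos el snap: s(t) = 0. De la ecuación del snap s(t) = 0, sustituimos t = 2 para obtener s = 0.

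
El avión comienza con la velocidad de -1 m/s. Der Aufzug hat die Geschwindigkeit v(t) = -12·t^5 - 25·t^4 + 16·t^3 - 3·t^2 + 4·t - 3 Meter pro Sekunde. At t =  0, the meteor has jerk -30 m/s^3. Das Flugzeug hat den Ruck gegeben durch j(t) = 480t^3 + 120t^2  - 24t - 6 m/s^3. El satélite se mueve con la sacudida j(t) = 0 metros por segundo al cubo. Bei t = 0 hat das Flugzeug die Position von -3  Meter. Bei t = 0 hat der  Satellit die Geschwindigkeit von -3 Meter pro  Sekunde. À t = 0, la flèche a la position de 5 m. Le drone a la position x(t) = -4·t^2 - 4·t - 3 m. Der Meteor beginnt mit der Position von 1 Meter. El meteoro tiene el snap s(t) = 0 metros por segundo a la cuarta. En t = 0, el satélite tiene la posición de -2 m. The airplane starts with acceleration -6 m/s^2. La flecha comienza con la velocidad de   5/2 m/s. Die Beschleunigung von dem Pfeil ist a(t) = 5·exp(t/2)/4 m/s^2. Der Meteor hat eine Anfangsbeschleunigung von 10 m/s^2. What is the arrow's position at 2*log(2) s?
We need to integrate our acceleration equation a(t) = 5·exp(t/2)/4 2 times. Integrating acceleration and using the initial condition v(0) = 5/2, we get v(t) = 5·exp(t/2)/2. The antiderivative of velocity, with x(0) = 5, gives position: x(t) = 5·exp(t/2). We have position x(t) = 5·exp(t/2). Substituting t = 2*log(2): x(2*log(2)) = 10.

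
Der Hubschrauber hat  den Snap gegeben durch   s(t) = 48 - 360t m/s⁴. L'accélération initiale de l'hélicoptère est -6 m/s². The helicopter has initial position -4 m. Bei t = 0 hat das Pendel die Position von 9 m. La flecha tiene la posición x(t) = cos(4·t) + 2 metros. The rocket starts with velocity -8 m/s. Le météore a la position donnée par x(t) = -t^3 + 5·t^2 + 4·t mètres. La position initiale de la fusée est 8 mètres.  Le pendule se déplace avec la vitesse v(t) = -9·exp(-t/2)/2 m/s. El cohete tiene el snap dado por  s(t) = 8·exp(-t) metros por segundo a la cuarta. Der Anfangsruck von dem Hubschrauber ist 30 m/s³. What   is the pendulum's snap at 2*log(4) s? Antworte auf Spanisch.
Para resolver esto, necesitamos tomar 3 derivadas de nuestra ecuación de la velocidad v(t) = -9·exp(-t/2)/2. Tomando d/dt de v(t), encontramos a(t) = 9·exp(-t/2)/4. Tomando d/dt de a(t), encontramos j(t) = -9·exp(-t/2)/8. La derivada de la sacudida da el snap: s(t) = 9·exp(-t/2)/16. Usando s(t) = 9·exp(-t/2)/16 y sustituyendo t = 2*log(4), encontramos s = 9/64.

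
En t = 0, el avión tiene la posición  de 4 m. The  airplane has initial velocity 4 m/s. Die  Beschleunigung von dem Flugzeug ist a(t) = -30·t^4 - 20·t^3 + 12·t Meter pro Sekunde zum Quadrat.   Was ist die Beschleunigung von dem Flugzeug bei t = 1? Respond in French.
En utilisant a(t) = -30·t^4 - 20·t^3 + 12·t et en substituant t = 1, nous trouvons a = -38.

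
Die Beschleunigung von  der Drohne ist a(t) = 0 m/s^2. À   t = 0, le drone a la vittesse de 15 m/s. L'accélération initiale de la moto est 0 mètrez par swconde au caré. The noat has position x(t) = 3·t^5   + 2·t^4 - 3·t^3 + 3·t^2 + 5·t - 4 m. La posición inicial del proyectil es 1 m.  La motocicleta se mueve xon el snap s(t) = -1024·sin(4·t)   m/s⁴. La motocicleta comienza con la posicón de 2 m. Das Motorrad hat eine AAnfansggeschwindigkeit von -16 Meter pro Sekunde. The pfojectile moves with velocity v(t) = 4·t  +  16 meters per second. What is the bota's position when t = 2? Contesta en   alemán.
Aus der Gleichung für die Position x(t) = 3·t^5 + 2·t^4 - 3·t^3 + 3·t^2 + 5·t - 4, setzen wir t = 2 ein und erhalten x = 122.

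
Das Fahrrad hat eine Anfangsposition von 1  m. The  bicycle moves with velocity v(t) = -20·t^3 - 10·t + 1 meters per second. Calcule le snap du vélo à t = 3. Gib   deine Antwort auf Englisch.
We must differentiate our velocity equation v(t) = -20·t^3 - 10·t + 1 3 times. The derivative of velocity gives acceleration: a(t) = -60·t^2 - 10. Differentiating acceleration, we get jerk: j(t) = -120·t. The derivative of jerk gives snap: s(t) = -120. From the given snap equation s(t) = -120, we substitute t = 3 to get s = -120.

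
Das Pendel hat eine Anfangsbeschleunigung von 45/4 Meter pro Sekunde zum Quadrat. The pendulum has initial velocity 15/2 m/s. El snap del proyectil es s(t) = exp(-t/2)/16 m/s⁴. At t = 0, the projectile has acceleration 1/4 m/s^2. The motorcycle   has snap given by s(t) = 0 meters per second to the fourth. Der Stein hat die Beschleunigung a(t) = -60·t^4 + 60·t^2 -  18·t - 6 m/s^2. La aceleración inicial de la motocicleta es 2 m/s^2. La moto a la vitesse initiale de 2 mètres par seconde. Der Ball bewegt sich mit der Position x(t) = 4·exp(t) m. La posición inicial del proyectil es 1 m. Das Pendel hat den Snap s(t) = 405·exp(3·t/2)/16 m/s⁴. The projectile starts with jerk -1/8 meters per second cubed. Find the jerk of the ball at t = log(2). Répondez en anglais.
We must differentiate our position equation x(t) = 4·exp(t) 3 times. Differentiating position, we get velocity: v(t) = 4·exp(t). Differentiating velocity, we get acceleration: a(t) = 4·exp(t). The derivative of acceleration gives jerk: j(t) = 4·exp(t). We have jerk j(t) = 4·exp(t). Substituting t = log(2): j(log(2)) = 8.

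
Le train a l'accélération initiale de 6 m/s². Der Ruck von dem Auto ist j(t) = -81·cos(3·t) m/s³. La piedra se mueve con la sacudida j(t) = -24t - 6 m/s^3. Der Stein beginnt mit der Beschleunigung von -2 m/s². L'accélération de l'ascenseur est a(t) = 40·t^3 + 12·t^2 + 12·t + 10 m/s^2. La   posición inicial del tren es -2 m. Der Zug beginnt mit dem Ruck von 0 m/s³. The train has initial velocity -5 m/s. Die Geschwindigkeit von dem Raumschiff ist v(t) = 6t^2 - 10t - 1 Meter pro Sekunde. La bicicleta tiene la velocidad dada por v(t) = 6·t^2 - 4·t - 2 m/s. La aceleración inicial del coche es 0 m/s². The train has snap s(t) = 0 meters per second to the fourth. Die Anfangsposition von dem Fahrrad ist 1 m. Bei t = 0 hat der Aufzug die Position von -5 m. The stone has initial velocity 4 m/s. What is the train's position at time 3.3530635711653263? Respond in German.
Um dies zu lösen, müssen wir 4 Stammfunktionen unserer Gleichung für den Snap s(t) = 0 finden. Mit ∫s(t)dt und Anwendung von j(0) = 0, finden wir j(t) = 0. Durch Integration von dem Ruck und Verwendung der Anfangsbedingung a(0) = 6, erhalten wir a(t) = 6. Durch Integration von der Beschleunigung und Verwendung der Anfangsbedingung v(0) = -5, erhalten wir v(t) = 6·t - 5. Durch Integration von der Geschwindigkeit und Verwendung der Anfangsbedingung x(0) = -2, erhalten wir x(t) = 3·t^2 - 5·t - 2. Aus der Gleichung für die Position x(t) = 3·t^2 - 5·t - 2, setzen wir t = 3.3530635711653263 ein und erhalten x = 14.9637880810013.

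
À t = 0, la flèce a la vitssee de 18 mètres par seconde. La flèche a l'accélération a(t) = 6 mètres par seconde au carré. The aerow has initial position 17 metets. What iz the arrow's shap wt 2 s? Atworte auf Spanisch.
Debemos derivar nuestra ecuación de la aceleración a(t) = 6 2 veces. Tomando d/dt de a(t), encontramos j(t) = 0. Tomando d/dt de j(t), encontramos s(t) = 0. Usando s(t) = 0 y sustituyendo t = 2, encontramos s = 0.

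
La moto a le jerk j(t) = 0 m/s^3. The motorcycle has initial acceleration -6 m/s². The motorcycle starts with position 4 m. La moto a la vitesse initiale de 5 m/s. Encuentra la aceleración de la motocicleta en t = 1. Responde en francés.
Nous devons trouver l'intégrale de notre équation du jerk j(t) = 0 1 fois. L'intégrale du jerk est l'accélération. En utilisant a(0) = -6, nous obtenons a(t) = -6. Nous avons l'accélération a(t) = -6. En substituant t = 1: a(1) = -6.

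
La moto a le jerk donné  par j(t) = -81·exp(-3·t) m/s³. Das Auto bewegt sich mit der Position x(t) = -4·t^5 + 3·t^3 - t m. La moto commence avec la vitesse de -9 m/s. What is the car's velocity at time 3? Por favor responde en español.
Para resolver esto, necesitamos tomar 1 derivada de nuestra ecuación de la posición x(t) = -4·t^5 + 3·t^3 - t. Tomando d/dt de x(t), encontramos v(t) = -20·t^4 + 9·t^2 - 1. Usando v(t) = -20·t^4 + 9·t^2 - 1 y sustituyendo t = 3, encontramos v = -1540.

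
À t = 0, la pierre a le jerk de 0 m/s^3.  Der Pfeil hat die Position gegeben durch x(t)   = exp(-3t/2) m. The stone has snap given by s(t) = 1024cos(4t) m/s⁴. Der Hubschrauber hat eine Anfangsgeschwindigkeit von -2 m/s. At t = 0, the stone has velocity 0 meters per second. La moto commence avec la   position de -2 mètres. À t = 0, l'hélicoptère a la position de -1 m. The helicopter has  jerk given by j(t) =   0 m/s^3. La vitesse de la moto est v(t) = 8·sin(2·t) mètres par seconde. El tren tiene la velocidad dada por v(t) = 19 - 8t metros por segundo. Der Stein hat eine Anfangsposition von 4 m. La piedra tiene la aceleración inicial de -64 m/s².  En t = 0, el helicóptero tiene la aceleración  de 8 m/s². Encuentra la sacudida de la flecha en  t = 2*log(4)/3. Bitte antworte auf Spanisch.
Partiendo de la posición x(t) = exp(-3·t/2), tomamos 3 derivadas. Derivando la posición, obtenemos la velocidad: v(t) = -3·exp(-3·t/2)/2. Derivando la velocidad, obtenemos la aceleración: a(t) = 9·exp(-3·t/2)/4. Derivando la aceleración, obtenemos la sacudida: j(t) = -27·exp(-3·t/2)/8. Tenemos la sacudida j(t) = -27·exp(-3·t/2)/8. Sustituyendo t = 2*log(4)/3: j(2*log(4)/3) = -27/32.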